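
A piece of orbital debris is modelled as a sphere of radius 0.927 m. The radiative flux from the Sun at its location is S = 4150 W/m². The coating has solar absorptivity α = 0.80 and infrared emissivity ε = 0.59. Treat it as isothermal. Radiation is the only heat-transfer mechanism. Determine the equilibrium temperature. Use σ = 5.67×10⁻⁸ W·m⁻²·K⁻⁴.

T ≈ 397 K

At equilibrium, absorbed power = emitted power.
Absorbing cross-section = πr² = 2.700 m²; emitting surface = 4πr² = 10.80 m² (ratio 4).
αS·A_cross = εσ·A_surf·T⁴  ⇒  T⁴ = αS/(ε·4σ).
T⁴ = 0.800·4150/(0.59·4·5.67×10⁻⁸) = 2.481×10¹⁰ K⁴.
T = (2.481×10¹⁰)^(1/4).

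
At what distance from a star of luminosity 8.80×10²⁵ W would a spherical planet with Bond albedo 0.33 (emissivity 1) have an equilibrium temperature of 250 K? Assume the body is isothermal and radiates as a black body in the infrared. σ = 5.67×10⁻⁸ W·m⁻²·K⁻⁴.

For an isothermal black-emitting sphere, (1−a)S·πr² = σ·4πr²·T⁴ ⇒ S = 4σT⁴/(1−a).
S = 4·5.67×10⁻⁸·(250)⁴/0.670 = 1322 W/m².
Flux falls as S = L/(4πd²), so d = √(L/(4πS)) = √(8.80×10²⁵/(4π·1322)).

d ≈ 7.28×10¹⁰ m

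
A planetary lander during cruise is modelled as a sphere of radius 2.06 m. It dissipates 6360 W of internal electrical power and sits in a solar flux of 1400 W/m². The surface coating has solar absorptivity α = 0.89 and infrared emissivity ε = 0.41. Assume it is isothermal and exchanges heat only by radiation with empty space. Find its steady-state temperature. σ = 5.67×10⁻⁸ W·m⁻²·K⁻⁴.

At steady state, absorbed solar power + internal power = radiated power.
Absorbed: α·S·A_cross = 0.89·1400·13.33 = 16610 W (cross-section πr²).
Total input = 16610 + 6360 = 22970 W.
Radiated: εσ·A_surf·T⁴ with A_surf = 4πr² = 53.33 m².
T⁴ = 22970/(0.41·5.67×10⁻⁸·53.33) = 1.853×10¹⁰ K⁴.

T ≈ 369 K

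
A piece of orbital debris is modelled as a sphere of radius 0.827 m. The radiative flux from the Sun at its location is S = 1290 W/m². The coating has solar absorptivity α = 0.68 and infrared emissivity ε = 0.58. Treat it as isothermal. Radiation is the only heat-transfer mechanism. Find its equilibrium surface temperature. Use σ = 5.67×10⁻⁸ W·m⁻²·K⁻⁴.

T ≈ 286 K

At equilibrium, absorbed power = emitted power.
Absorbing cross-section = πr² = 2.149 m²; emitting surface = 4πr² = 8.595 m² (ratio 4).
αS·A_cross = εσ·A_surf·T⁴  ⇒  T⁴ = αS/(ε·4σ).
T⁴ = 0.680·1290/(0.58·4·5.67×10⁻⁸) = 6.668×10⁹ K⁴.
T = (6.668×10⁹)^(1/4).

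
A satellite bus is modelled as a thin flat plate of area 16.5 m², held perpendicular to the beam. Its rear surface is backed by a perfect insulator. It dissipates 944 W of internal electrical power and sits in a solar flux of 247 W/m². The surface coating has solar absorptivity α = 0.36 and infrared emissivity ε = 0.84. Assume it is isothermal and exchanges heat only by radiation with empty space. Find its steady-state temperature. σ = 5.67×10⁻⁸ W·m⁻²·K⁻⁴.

At steady state, absorbed solar power + internal power = radiated power.
Absorbed: α·S·A_cross = 0.36·247·16.50 = 1467 W (cross-section A).
Total input = 1467 + 944 = 2411 W.
Radiated: εσ·A_surf·T⁴ with A_surf = A = 16.50 m².
T⁴ = 2411/(0.84·5.67×10⁻⁸·16.50) = 3.068×10⁹ K⁴.

T ≈ 235 K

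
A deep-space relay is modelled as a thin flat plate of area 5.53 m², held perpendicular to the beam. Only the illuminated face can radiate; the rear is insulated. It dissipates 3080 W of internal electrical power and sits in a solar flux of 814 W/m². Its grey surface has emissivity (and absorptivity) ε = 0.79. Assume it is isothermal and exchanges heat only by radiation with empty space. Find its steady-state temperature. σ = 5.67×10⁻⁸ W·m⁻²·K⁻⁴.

T ≈ 405 K

At steady state, absorbed solar power + internal power = radiated power.
Absorbed: α·S·A_cross = 0.79·814·5.530 = 3556 W (cross-section A).
Total input = 3556 + 3080 = 6636 W.
Radiated: εσ·A_surf·T⁴ with A_surf = A = 5.530 m².
T⁴ = 6636/(0.79·5.67×10⁻⁸·5.530) = 2.679×10¹⁰ K⁴.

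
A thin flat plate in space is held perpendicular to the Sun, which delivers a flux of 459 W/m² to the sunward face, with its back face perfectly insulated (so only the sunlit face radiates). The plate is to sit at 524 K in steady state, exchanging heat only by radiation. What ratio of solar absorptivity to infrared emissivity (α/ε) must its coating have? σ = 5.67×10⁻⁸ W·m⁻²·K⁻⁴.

α/ε ≈ 9.31

Balance: αS·A = εσ·1A·T⁴ ⇒ α/ε = σT⁴/S.
α/ε = 5.67×10⁻⁸·(524)⁴/459 = 5.67×10⁻⁸·7.539×10¹⁰/459.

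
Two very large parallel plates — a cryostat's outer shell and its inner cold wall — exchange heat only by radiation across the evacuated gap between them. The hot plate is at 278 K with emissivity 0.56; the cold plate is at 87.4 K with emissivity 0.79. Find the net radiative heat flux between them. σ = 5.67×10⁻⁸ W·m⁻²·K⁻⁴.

For two infinite grey parallel plates, q = σ(T₁⁴ − T₂⁴)/(1/ε₁ + 1/ε₂ − 1).
T₁⁴ − T₂⁴ = 5.973×10⁹ − 5.835×10⁷ = 5.914×10⁹ K⁴.
1/ε₁ + 1/ε₂ − 1 = 1.786 + 1.266 − 1 = 2.052.
q = 5.67×10⁻⁸ × 5.914×10⁹ / 2.052.

q ≈ 163 W/m²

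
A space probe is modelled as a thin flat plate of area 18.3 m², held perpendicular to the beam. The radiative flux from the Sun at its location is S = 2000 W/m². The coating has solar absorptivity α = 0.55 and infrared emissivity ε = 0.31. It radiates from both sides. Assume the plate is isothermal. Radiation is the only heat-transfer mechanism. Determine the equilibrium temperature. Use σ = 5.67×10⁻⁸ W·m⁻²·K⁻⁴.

At equilibrium, absorbed power = emitted power.
Absorbing cross-section = A = 18.30 m²; emitting surface = 2A = 36.60 m² (ratio 2).
αS·A_cross = εσ·A_surf·T⁴  ⇒  T⁴ = αS/(ε·2σ).
T⁴ = 0.550·2000/(0.31·2·5.67×10⁻⁸) = 3.129×10¹⁰ K⁴.
T = (3.129×10¹⁰)^(1/4).

T ≈ 421 K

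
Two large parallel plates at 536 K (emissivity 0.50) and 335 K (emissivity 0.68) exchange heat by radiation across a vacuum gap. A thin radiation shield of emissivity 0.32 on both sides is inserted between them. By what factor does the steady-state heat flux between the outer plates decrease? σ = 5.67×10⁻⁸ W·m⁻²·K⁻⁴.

factor ≈ 3.12

Without shield: q₀ = σΔ(T⁴)/(1/ε₁+1/ε₂−1) with denominator 2.471.
With shield the two gaps are in series; the resistances add: (1/ε₁+1/ε_s−1)+(1/ε_s+1/ε₂−1) = 4.125+3.596 = 7.721.
Heat-flux ratio q₀/q = 7.721/2.471.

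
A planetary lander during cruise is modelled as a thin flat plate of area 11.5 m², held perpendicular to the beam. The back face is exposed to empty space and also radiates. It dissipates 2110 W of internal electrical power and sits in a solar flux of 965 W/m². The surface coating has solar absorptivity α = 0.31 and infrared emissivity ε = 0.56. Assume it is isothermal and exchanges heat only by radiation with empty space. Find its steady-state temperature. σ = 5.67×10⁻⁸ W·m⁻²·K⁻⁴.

At steady state, absorbed solar power + internal power = radiated power.
Absorbed: α·S·A_cross = 0.31·965·11.50 = 3440 W (cross-section A).
Total input = 3440 + 2110 = 5550 W.
Radiated: εσ·A_surf·T⁴ with A_surf = 2A = 23.00 m².
T⁴ = 5550/(0.56·5.67×10⁻⁸·23.00) = 7.600×10⁹ K⁴.

T ≈ 295 K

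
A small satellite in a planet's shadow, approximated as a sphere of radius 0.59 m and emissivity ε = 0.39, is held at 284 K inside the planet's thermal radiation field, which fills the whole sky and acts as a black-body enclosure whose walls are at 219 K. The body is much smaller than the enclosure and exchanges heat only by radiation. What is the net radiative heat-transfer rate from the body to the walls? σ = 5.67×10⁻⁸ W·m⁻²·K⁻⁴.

For a small grey body in a large enclosure: P_net = εσA(T_body⁴ − T_wall⁴).
A = 4πr² = 4.374 m²; T_body⁴ − T_wall⁴ = 6.505×10⁹ − 2.300×10⁹ = 4.205×10⁹ K⁴.
|P_net| = 0.39·5.67×10⁻⁸·4.374·4.205×10⁹.

P_net ≈ 407 W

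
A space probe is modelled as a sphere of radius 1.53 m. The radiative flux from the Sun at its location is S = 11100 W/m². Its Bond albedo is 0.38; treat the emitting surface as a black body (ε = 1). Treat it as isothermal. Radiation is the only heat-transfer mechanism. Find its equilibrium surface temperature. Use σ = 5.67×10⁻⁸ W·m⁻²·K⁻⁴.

T ≈ 417 K

At equilibrium, absorbed power = emitted power.
Absorbing cross-section = πr² = 7.354 m²; emitting surface = 4πr² = 29.42 m² (ratio 4).
(1−a)S·A_cross = εσ·A_surf·T⁴  ⇒  T⁴ = (1−a)S/(4σ).
T⁴ = 0.620·11100/(4·5.67×10⁻⁸) = 3.034×10¹⁰ K⁴.
T = (3.034×10¹⁰)^(1/4).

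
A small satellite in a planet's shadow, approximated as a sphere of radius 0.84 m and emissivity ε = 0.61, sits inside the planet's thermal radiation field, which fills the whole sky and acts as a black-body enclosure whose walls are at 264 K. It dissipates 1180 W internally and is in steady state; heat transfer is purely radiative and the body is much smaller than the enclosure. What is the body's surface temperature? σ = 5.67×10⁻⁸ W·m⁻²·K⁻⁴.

For a small grey body in a large enclosure, net radiated power = εσA(T⁴ − T_w⁴).
Steady state: P = εσA(T⁴ − T_w⁴) with A = 4πr² = 8.867 m².
T⁴ = P/(εσA) + T_w⁴ = 1180/(0.61·5.67×10⁻⁸·8.867) + (264)⁴
    = 3.848×10⁹ + 4.858×10⁹ = 8.705×10⁹ K⁴.

T ≈ 305 K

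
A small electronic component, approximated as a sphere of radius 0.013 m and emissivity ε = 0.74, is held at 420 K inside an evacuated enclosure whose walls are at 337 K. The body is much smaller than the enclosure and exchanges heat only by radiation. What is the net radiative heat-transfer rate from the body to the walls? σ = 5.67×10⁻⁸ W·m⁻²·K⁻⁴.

P_net ≈ 1.62 W

For a small grey body in a large enclosure: P_net = εσA(T_body⁴ − T_wall⁴).
A = 4πr² = 0.002124 m²; T_body⁴ − T_wall⁴ = 3.112×10¹⁰ − 1.290×10¹⁰ = 1.822×10¹⁰ K⁴.
|P_net| = 0.74·5.67×10⁻⁸·0.002124·1.822×10¹⁰.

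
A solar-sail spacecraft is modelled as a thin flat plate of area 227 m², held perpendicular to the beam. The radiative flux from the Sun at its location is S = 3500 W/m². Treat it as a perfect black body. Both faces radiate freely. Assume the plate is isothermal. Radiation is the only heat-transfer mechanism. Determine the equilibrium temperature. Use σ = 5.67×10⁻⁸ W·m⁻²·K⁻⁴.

T ≈ 419 K

At equilibrium, absorbed power = emitted power.
Absorbing cross-section = A = 227.0 m²; emitting surface = 2A = 454.0 m² (ratio 2).
S·A_cross = εσ·A_surf·T⁴  ⇒  T⁴ = S/(2σ).
T⁴ = 1.00·3500/(2·5.67×10⁻⁸) = 3.086×10¹⁰ K⁴.
T = (3.086×10¹⁰)^(1/4).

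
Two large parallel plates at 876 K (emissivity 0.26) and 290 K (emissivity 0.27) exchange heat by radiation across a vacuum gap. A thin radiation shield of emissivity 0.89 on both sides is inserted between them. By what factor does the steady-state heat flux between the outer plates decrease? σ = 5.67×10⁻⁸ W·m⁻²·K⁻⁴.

factor ≈ 1.19

Without shield: q₀ = σΔ(T⁴)/(1/ε₁+1/ε₂−1) with denominator 6.550.
With shield the two gaps are in series; the resistances add: (1/ε₁+1/ε_s−1)+(1/ε_s+1/ε₂−1) = 3.970+3.827 = 7.797.
Heat-flux ratio q₀/q = 7.797/6.550.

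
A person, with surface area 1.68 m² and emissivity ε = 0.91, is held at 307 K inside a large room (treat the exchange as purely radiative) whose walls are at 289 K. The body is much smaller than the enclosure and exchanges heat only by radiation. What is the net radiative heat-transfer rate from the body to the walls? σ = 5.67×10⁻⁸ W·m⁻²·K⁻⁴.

For a small grey body in a large enclosure: P_net = εσA(T_body⁴ − T_wall⁴).
A = 1.68 m²; T_body⁴ − T_wall⁴ = 8.883×10⁹ − 6.976×10⁹ = 1.907×10⁹ K⁴.
|P_net| = 0.91·5.67×10⁻⁸·1.680·1.907×10⁹.

P_net ≈ 165 W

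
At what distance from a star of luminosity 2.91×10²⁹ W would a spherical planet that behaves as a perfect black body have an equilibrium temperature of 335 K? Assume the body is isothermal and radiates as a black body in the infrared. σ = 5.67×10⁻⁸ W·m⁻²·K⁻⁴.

For an isothermal black-emitting sphere, (1−a)S·πr² = σ·4πr²·T⁴ ⇒ S = 4σT⁴/(1−a).
S = 4·5.67×10⁻⁸·(335)⁴/1.00 = 2856 W/m².
Flux falls as S = L/(4πd²), so d = √(L/(4πS)) = √(2.91×10²⁹/(4π·2856)).

d ≈ 2.85×10¹² m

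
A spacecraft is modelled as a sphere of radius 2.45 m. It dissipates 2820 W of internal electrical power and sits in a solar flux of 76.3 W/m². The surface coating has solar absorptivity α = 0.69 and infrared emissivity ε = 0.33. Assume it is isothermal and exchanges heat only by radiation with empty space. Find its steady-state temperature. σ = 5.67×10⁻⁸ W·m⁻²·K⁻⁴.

At steady state, absorbed solar power + internal power = radiated power.
Absorbed: α·S·A_cross = 0.69·76.3·18.86 = 992.8 W (cross-section πr²).
Total input = 992.8 + 2820 = 3813 W.
Radiated: εσ·A_surf·T⁴ with A_surf = 4πr² = 75.43 m².
T⁴ = 3813/(0.33·5.67×10⁻⁸·75.43) = 2.701×10⁹ K⁴.

T ≈ 228 K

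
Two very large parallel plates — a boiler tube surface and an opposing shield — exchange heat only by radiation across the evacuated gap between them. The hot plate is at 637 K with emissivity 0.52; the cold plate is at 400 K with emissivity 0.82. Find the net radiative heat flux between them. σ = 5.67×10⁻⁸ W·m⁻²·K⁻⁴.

For two infinite grey parallel plates, q = σ(T₁⁴ − T₂⁴)/(1/ε₁ + 1/ε₂ − 1).
T₁⁴ − T₂⁴ = 1.646×10¹¹ − 2.560×10¹⁰ = 1.390×10¹¹ K⁴.
1/ε₁ + 1/ε₂ − 1 = 1.923 + 1.220 − 1 = 2.143.
q = 5.67×10⁻⁸ × 1.390×10¹¹ / 2.143.

q ≈ 3680 W/m²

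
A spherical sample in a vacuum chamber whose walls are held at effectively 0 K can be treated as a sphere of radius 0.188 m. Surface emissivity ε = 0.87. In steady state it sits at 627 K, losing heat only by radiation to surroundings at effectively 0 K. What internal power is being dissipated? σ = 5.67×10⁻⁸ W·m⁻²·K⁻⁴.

Steady state: P = εσA T⁴.
A = 4πr² = 0.4441 m²; T⁴ = (627)⁴ = 1.546×10¹¹ K⁴.
P = 0.87 × 5.67×10⁻⁸ × 0.4441 × 1.546×10¹¹.

P ≈ 3390 W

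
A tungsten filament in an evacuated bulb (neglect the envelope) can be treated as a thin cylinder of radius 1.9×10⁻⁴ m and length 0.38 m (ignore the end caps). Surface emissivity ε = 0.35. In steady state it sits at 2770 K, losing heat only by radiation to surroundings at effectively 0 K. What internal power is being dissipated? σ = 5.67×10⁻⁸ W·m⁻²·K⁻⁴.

Steady state: P = εσA T⁴.
A = 2πrL = 4.536×10⁻⁴ m²; T⁴ = (2770)⁴ = 5.887×10¹³ K⁴.
P = 0.35 × 5.67×10⁻⁸ × 4.536×10⁻⁴ × 5.887×10¹³.

P ≈ 530 W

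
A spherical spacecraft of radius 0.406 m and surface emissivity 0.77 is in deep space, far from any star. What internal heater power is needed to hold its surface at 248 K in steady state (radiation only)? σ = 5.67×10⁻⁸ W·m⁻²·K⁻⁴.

P = εσ·4πr²·T⁴.
4πr² = 2.071 m²; T⁴ = 3.783×10⁹ K⁴.
P = 0.77·5.67×10⁻⁸·2.071·3.783×10⁹.

P ≈ 342 W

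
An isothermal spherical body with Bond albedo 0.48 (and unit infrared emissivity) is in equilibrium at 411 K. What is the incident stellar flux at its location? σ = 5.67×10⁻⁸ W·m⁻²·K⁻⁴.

(1−a)S·πr² = σ·4πr²·T⁴ ⇒ S = 4σT⁴/(1−a).
S = 4·5.67×10⁻⁸·2.853×10¹⁰/0.520.

S ≈ 12400 W/m²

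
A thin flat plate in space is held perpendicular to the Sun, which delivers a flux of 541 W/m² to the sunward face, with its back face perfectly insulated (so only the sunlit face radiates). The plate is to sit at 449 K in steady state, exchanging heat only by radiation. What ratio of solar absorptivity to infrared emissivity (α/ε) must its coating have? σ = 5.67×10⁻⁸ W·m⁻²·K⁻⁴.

Balance: αS·A = εσ·1A·T⁴ ⇒ α/ε = σT⁴/S.
α/ε = 5.67×10⁻⁸·(449)⁴/541 = 5.67×10⁻⁸·4.064×10¹⁰/541.

α/ε ≈ 4.26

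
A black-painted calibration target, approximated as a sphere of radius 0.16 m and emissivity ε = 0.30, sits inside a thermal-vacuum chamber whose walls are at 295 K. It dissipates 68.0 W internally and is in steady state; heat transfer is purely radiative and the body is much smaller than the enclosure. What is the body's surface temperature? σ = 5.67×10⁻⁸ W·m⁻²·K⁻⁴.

For a small grey body in a large enclosure, net radiated power = εσA(T⁴ − T_w⁴).
Steady state: P = εσA(T⁴ − T_w⁴) with A = 4πr² = 0.3217 m².
T⁴ = P/(εσA) + T_w⁴ = 68.0/(0.30·5.67×10⁻⁸·0.3217) + (295)⁴
    = 1.243×10¹⁰ + 7.573×10⁹ = 2.000×10¹⁰ K⁴.

T ≈ 376 K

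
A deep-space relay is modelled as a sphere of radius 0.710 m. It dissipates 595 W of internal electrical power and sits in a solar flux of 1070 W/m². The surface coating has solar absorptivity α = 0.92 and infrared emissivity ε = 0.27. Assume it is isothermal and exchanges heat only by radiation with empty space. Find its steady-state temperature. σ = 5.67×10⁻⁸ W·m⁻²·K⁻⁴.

At steady state, absorbed solar power + internal power = radiated power.
Absorbed: α·S·A_cross = 0.92·1070·1.584 = 1559 W (cross-section πr²).
Total input = 1559 + 595 = 2154 W.
Radiated: εσ·A_surf·T⁴ with A_surf = 4πr² = 6.335 m².
T⁴ = 2154/(0.27·5.67×10⁻⁸·6.335) = 2.221×10¹⁰ K⁴.

T ≈ 386 K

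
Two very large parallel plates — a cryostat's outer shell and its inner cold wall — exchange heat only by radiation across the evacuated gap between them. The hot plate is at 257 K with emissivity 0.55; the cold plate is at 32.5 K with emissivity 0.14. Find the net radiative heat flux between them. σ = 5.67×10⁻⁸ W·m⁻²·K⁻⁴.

For two infinite grey parallel plates, q = σ(T₁⁴ − T₂⁴)/(1/ε₁ + 1/ε₂ − 1).
T₁⁴ − T₂⁴ = 4.362×10⁹ − 1.116×10⁶ = 4.361×10⁹ K⁴.
1/ε₁ + 1/ε₂ − 1 = 1.818 + 7.143 − 1 = 7.961.
q = 5.67×10⁻⁸ × 4.361×10⁹ / 7.961.

q ≈ 31.1 W/m²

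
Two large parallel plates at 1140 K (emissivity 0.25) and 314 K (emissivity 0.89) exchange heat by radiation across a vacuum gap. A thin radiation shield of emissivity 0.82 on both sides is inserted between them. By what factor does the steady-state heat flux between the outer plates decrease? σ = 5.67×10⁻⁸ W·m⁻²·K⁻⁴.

factor ≈ 1.35

Without shield: q₀ = σΔ(T⁴)/(1/ε₁+1/ε₂−1) with denominator 4.124.
With shield the two gaps are in series; the resistances add: (1/ε₁+1/ε_s−1)+(1/ε_s+1/ε₂−1) = 4.220+1.343 = 5.563.
Heat-flux ratio q₀/q = 5.563/4.124.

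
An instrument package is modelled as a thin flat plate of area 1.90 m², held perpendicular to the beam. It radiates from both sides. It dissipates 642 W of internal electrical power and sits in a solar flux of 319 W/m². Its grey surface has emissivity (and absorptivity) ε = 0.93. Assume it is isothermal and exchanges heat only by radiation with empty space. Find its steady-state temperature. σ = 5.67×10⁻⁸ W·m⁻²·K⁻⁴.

At steady state, absorbed solar power + internal power = radiated power.
Absorbed: α·S·A_cross = 0.93·319·1.900 = 563.7 W (cross-section A).
Total input = 563.7 + 642 = 1206 W.
Radiated: εσ·A_surf·T⁴ with A_surf = 2A = 3.800 m².
T⁴ = 1206/(0.93·5.67×10⁻⁸·3.800) = 6.017×10⁹ K⁴.

T ≈ 279 K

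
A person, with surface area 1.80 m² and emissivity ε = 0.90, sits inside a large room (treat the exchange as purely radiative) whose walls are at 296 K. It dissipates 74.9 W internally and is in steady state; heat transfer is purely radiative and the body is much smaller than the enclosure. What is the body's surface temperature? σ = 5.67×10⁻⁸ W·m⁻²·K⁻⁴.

For a small grey body in a large enclosure, net radiated power = εσA(T⁴ − T_w⁴).
Steady state: P = εσA(T⁴ − T_w⁴) with A = 1.80 m².
T⁴ = P/(εσA) + T_w⁴ = 74.9/(0.90·5.67×10⁻⁸·1.800) + (296)⁴
    = 8.154×10⁸ + 7.677×10⁹ = 8.492×10⁹ K⁴.

T ≈ 304 K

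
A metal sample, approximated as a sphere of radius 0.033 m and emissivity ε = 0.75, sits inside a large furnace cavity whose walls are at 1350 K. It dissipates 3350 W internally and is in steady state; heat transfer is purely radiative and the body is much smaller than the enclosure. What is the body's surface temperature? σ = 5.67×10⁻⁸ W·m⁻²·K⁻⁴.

T ≈ 1740 K

For a small grey body in a large enclosure, net radiated power = εσA(T⁴ − T_w⁴).
Steady state: P = εσA(T⁴ − T_w⁴) with A = 4πr² = 0.01368 m².
T⁴ = P/(εσA) + T_w⁴ = 3350/(0.75·5.67×10⁻⁸·0.01368) + (1350)⁴
    = 5.757×10¹² + 3.322×10¹² = 9.078×10¹² K⁴.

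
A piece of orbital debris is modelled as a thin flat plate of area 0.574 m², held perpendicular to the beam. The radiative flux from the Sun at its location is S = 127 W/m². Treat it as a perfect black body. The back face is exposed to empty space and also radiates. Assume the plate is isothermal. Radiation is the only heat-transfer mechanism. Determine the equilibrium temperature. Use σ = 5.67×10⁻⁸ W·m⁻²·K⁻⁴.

T ≈ 183 K

At equilibrium, absorbed power = emitted power.
Absorbing cross-section = A = 0.5740 m²; emitting surface = 2A = 1.148 m² (ratio 2).
S·A_cross = εσ·A_surf·T⁴  ⇒  T⁴ = S/(2σ).
T⁴ = 1.00·127/(2·5.67×10⁻⁸) = 1.120×10⁹ K⁴.
T = (1.120×10⁹)^(1/4).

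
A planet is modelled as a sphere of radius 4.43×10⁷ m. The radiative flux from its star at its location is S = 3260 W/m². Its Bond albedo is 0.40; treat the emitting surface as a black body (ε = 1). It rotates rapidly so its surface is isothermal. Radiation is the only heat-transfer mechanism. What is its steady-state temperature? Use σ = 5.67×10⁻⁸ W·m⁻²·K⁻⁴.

At equilibrium, absorbed power = emitted power.
Absorbing cross-section = πr² = 6.165×10¹⁵ m²; emitting surface = 4πr² = 2.466×10¹⁶ m² (ratio 4).
(1−a)S·A_cross = εσ·A_surf·T⁴  ⇒  T⁴ = (1−a)S/(4σ).
T⁴ = 0.600·3260/(4·5.67×10⁻⁸) = 8.624×10⁹ K⁴.
T = (8.624×10⁹)^(1/4).

T ≈ 305 K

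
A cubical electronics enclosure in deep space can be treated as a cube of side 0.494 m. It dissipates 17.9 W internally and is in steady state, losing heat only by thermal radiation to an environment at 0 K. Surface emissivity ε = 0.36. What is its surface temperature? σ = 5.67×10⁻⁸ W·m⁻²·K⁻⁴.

T ≈ 156 K

Steady state: internal power = radiated power, P = εσA T⁴.
Radiating area A = 6L² = 1.464 m².
T⁴ = P/(εσA) = 17.9/(0.36·5.67×10⁻⁸·1.464) = 5.989×10⁸ K⁴.
T = (5.989×10⁸)^(1/4).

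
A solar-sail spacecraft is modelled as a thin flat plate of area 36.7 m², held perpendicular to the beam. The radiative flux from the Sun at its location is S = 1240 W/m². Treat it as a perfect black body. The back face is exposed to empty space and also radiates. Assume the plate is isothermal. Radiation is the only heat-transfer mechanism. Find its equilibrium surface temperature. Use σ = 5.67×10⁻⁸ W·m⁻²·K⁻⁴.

T ≈ 323 K

At equilibrium, absorbed power = emitted power.
Absorbing cross-section = A = 36.70 m²; emitting surface = 2A = 73.40 m² (ratio 2).
S·A_cross = εσ·A_surf·T⁴  ⇒  T⁴ = S/(2σ).
T⁴ = 1.00·1240/(2·5.67×10⁻⁸) = 1.093×10¹⁰ K⁴.
T = (1.093×10¹⁰)^(1/4).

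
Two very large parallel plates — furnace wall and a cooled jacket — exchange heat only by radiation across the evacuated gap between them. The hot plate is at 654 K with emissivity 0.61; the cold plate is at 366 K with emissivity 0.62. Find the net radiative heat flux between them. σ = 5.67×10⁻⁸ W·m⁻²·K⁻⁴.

For two infinite grey parallel plates, q = σ(T₁⁴ − T₂⁴)/(1/ε₁ + 1/ε₂ − 1).
T₁⁴ − T₂⁴ = 1.829×10¹¹ − 1.794×10¹⁰ = 1.650×10¹¹ K⁴.
1/ε₁ + 1/ε₂ − 1 = 1.639 + 1.613 − 1 = 2.252.
q = 5.67×10⁻⁸ × 1.650×10¹¹ / 2.252.

q ≈ 4150 W/m²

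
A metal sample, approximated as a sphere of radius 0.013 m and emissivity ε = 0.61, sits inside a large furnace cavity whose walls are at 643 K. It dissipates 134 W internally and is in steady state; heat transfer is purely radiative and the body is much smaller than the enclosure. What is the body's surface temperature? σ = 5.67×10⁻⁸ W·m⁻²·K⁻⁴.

T ≈ 1190 K

For a small grey body in a large enclosure, net radiated power = εσA(T⁴ − T_w⁴).
Steady state: P = εσA(T⁴ − T_w⁴) with A = 4πr² = 0.002124 m².
T⁴ = P/(εσA) + T_w⁴ = 134/(0.61·5.67×10⁻⁸·0.002124) + (643)⁴
    = 1.824×10¹² + 1.709×10¹¹ = 1.995×10¹² K⁴.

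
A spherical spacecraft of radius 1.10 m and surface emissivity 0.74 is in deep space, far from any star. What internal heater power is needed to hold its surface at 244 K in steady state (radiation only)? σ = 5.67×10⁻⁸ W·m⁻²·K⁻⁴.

P = εσ·4πr²·T⁴.
4πr² = 15.21 m²; T⁴ = 3.545×10⁹ K⁴.
P = 0.74·5.67×10⁻⁸·15.21·3.545×10⁹.

P ≈ 2260 W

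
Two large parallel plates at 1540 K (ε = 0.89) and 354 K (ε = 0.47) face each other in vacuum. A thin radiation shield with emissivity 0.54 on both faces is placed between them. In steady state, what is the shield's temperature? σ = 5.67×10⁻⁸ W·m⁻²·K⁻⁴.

T_s ≈ 1360 K

In steady state the net flux on the hot side equals that on the cold side.
σ(T₁⁴−T_s⁴)/D₁ = σ(T_s⁴−T₂⁴)/D₂, with D₁ = 1/ε₁+1/ε_s−1 = 1.975, D₂ = 1/ε_s+1/ε₂−1 = 2.980.
Solve for T_s⁴: T_s⁴ = (D₂·T₁⁴ + D₁·T₂⁴)/(D₁+D₂) = 3.388×10¹² K⁴.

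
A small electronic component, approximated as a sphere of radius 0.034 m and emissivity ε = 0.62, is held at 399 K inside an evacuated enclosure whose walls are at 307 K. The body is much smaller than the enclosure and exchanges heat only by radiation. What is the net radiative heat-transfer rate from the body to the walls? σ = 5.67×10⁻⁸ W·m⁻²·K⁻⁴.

For a small grey body in a large enclosure: P_net = εσA(T_body⁴ − T_wall⁴).
A = 4πr² = 0.01453 m²; T_body⁴ − T_wall⁴ = 2.534×10¹⁰ − 8.883×10⁹ = 1.646×10¹⁰ K⁴.
|P_net| = 0.62·5.67×10⁻⁸·0.01453·1.646×10¹⁰.

P_net ≈ 8.41 W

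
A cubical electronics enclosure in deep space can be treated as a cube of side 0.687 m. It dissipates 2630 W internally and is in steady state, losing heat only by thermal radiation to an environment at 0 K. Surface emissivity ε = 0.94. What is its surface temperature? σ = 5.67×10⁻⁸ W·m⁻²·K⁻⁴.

T ≈ 363 K

Steady state: internal power = radiated power, P = εσA T⁴.
Radiating area A = 6L² = 2.832 m².
T⁴ = P/(εσA) = 2630/(0.94·5.67×10⁻⁸·2.832) = 1.743×10¹⁰ K⁴.
T = (1.743×10¹⁰)^(1/4).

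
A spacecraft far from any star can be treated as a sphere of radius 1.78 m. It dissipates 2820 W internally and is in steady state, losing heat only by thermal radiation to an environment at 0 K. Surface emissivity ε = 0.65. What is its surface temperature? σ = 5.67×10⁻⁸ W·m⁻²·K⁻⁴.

Steady state: internal power = radiated power, P = εσA T⁴.
Radiating area A = 4πr² = 39.82 m².
T⁴ = P/(εσA) = 2820/(0.65·5.67×10⁻⁸·39.82) = 1.922×10⁹ K⁴.
T = (1.922×10⁹)^(1/4).

T ≈ 209 K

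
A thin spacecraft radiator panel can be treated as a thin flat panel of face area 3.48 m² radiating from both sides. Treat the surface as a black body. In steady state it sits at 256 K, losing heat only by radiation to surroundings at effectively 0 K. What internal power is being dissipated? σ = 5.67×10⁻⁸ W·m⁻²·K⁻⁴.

Steady state: P = εσA T⁴.
A = 2·3.48 = 6.960 m²; T⁴ = (256)⁴ = 4.295×10⁹ K⁴.
P = 1.0 × 5.67×10⁻⁸ × 6.960 × 4.295×10⁹.

P ≈ 1690 W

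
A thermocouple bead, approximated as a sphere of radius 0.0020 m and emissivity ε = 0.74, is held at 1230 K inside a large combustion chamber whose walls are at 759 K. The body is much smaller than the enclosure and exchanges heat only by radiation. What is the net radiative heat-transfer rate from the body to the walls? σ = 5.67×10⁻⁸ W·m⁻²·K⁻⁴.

For a small grey body in a large enclosure: P_net = εσA(T_body⁴ − T_wall⁴).
A = 4πr² = 5.027×10⁻⁵ m²; T_body⁴ − T_wall⁴ = 2.289×10¹² − 3.319×10¹¹ = 1.957×10¹² K⁴.
|P_net| = 0.74·5.67×10⁻⁸·5.027×10⁻⁵·1.957×10¹².

P_net ≈ 4.13 W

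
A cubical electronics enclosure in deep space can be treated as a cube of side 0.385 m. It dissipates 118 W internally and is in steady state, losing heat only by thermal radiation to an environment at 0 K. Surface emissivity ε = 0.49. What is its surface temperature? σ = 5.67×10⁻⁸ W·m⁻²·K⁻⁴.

T ≈ 263 K

Steady state: internal power = radiated power, P = εσA T⁴.
Radiating area A = 6L² = 0.8894 m².
T⁴ = P/(εσA) = 118/(0.49·5.67×10⁻⁸·0.8894) = 4.776×10⁹ K⁴.
T = (4.776×10⁹)^(1/4).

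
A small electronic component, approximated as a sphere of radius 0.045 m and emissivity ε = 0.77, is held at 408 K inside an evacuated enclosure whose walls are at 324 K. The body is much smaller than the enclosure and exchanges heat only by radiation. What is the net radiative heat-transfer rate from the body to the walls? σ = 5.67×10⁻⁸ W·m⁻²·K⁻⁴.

For a small grey body in a large enclosure: P_net = εσA(T_body⁴ − T_wall⁴).
A = 4πr² = 0.02545 m²; T_body⁴ − T_wall⁴ = 2.771×10¹⁰ − 1.102×10¹⁰ = 1.669×10¹⁰ K⁴.
|P_net| = 0.77·5.67×10⁻⁸·0.02545·1.669×10¹⁰.

P_net ≈ 18.5 W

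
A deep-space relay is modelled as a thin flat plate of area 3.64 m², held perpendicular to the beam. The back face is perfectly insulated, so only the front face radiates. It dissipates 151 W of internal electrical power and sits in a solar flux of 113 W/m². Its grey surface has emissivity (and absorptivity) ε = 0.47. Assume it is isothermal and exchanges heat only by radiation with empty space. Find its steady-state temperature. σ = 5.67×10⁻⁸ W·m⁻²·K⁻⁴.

At steady state, absorbed solar power + internal power = radiated power.
Absorbed: α·S·A_cross = 0.47·113·3.640 = 193.3 W (cross-section A).
Total input = 193.3 + 151 = 344.3 W.
Radiated: εσ·A_surf·T⁴ with A_surf = A = 3.640 m².
T⁴ = 344.3/(0.47·5.67×10⁻⁸·3.640) = 3.550×10⁹ K⁴.

T ≈ 244 K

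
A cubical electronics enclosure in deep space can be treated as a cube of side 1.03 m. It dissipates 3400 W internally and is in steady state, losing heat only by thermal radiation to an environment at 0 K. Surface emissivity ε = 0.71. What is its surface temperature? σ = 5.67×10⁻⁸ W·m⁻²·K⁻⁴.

Steady state: internal power = radiated power, P = εσA T⁴.
Radiating area A = 6L² = 6.365 m².
T⁴ = P/(εσA) = 3400/(0.71·5.67×10⁻⁸·6.365) = 1.327×10¹⁰ K⁴.
T = (1.327×10¹⁰)^(1/4).

T ≈ 339 K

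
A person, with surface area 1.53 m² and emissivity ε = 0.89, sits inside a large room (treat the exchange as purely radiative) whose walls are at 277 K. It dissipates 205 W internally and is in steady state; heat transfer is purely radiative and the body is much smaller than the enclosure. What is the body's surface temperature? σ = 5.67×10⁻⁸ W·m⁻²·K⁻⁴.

T ≈ 304 K

For a small grey body in a large enclosure, net radiated power = εσA(T⁴ − T_w⁴).
Steady state: P = εσA(T⁴ − T_w⁴) with A = 1.53 m².
T⁴ = P/(εσA) + T_w⁴ = 205/(0.89·5.67×10⁻⁸·1.530) + (277)⁴
    = 2.655×10⁹ + 5.887×10⁹ = 8.542×10⁹ K⁴.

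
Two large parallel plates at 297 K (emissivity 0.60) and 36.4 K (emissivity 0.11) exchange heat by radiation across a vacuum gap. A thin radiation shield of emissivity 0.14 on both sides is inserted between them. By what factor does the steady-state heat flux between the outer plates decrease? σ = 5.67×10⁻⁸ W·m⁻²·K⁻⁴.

Without shield: q₀ = σΔ(T⁴)/(1/ε₁+1/ε₂−1) with denominator 9.758.
With shield the two gaps are in series; the resistances add: (1/ε₁+1/ε_s−1)+(1/ε_s+1/ε₂−1) = 7.810+15.23 = 23.04.
Heat-flux ratio q₀/q = 23.04/9.758.

factor ≈ 2.36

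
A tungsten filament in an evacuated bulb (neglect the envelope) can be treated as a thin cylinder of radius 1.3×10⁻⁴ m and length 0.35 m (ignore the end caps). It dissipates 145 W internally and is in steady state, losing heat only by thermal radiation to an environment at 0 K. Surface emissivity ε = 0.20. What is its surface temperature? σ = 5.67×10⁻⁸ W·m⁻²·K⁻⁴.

T ≈ 2590 K

Steady state: internal power = radiated power, P = εσA T⁴.
Radiating area A = 2πrL = 2.859×10⁻⁴ m².
T⁴ = P/(εσA) = 145/(0.20·5.67×10⁻⁸·2.859×10⁻⁴) = 4.473×10¹³ K⁴.
T = (4.473×10¹³)^(1/4).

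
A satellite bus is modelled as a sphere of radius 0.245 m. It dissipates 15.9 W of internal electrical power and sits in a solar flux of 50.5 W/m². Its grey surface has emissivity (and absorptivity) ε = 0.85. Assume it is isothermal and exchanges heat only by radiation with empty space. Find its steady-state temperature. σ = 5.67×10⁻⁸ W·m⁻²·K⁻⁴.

At steady state, absorbed solar power + internal power = radiated power.
Absorbed: α·S·A_cross = 0.85·50.5·0.1886 = 8.095 W (cross-section πr²).
Total input = 8.095 + 15.9 = 23.99 W.
Radiated: εσ·A_surf·T⁴ with A_surf = 4πr² = 0.7543 m².
T⁴ = 23.99/(0.85·5.67×10⁻⁸·0.7543) = 6.600×10⁸ K⁴.

T ≈ 160 K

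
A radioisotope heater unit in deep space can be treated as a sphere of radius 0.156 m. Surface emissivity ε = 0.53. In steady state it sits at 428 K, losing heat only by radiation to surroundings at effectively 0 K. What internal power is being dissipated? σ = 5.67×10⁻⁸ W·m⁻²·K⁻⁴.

P ≈ 308 W

Steady state: P = εσA T⁴.
A = 4πr² = 0.3058 m²; T⁴ = (428)⁴ = 3.356×10¹⁰ K⁴.
P = 0.53 × 5.67×10⁻⁸ × 0.3058 × 3.356×10¹⁰.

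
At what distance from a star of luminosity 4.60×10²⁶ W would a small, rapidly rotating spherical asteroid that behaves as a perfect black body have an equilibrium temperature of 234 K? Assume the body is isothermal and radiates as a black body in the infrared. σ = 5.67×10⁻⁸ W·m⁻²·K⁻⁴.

For an isothermal black-emitting sphere, (1−a)S·πr² = σ·4πr²·T⁴ ⇒ S = 4σT⁴/(1−a).
S = 4·5.67×10⁻⁸·(234)⁴/1.00 = 680.0 W/m².
Flux falls as S = L/(4πd²), so d = √(L/(4πS)) = √(4.60×10²⁶/(4π·680.0)).

d ≈ 2.32×10¹¹ m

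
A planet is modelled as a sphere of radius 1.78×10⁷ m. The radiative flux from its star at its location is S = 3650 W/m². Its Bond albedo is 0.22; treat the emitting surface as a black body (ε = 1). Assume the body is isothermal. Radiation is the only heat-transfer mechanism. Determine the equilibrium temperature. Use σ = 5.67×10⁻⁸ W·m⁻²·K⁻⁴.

T ≈ 335 K

At equilibrium, absorbed power = emitted power.
Absorbing cross-section = πr² = 9.954×10¹⁴ m²; emitting surface = 4πr² = 3.982×10¹⁵ m² (ratio 4).
(1−a)S·A_cross = εσ·A_surf·T⁴  ⇒  T⁴ = (1−a)S/(4σ).
T⁴ = 0.780·3650/(4·5.67×10⁻⁸) = 1.255×10¹⁰ K⁴.
T = (1.255×10¹⁰)^(1/4).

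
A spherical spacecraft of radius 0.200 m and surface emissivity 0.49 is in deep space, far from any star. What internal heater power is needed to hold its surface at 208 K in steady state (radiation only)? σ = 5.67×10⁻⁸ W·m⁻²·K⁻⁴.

P = εσ·4πr²·T⁴.
4πr² = 0.5027 m²; T⁴ = 1.872×10⁹ K⁴.
P = 0.49·5.67×10⁻⁸·0.5027·1.872×10⁹.

P ≈ 26.1 W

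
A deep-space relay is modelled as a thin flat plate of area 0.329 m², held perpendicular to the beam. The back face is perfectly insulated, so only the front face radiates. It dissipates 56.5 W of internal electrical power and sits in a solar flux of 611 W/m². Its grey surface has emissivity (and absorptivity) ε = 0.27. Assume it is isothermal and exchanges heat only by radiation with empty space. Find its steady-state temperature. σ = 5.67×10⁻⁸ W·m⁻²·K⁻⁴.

At steady state, absorbed solar power + internal power = radiated power.
Absorbed: α·S·A_cross = 0.27·611·0.3290 = 54.28 W (cross-section A).
Total input = 54.28 + 56.5 = 110.8 W.
Radiated: εσ·A_surf·T⁴ with A_surf = A = 0.3290 m².
T⁴ = 110.8/(0.27·5.67×10⁻⁸·0.3290) = 2.199×10¹⁰ K⁴.

T ≈ 385 K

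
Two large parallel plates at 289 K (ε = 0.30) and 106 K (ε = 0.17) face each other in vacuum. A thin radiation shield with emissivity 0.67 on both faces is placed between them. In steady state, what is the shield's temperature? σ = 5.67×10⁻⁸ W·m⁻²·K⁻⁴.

T_s ≈ 258 K

In steady state the net flux on the hot side equals that on the cold side.
σ(T₁⁴−T_s⁴)/D₁ = σ(T_s⁴−T₂⁴)/D₂, with D₁ = 1/ε₁+1/ε_s−1 = 3.826, D₂ = 1/ε_s+1/ε₂−1 = 6.375.
Solve for T_s⁴: T_s⁴ = (D₂·T₁⁴ + D₁·T₂⁴)/(D₁+D₂) = 4.407×10⁹ K⁴.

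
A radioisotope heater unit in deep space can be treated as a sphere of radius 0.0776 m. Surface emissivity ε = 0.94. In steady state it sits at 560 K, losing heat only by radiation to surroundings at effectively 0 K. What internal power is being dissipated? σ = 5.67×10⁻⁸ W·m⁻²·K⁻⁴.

P ≈ 397 W

Steady state: P = εσA T⁴.
A = 4πr² = 0.07567 m²; T⁴ = (560)⁴ = 9.834×10¹⁰ K⁴.
P = 0.94 × 5.67×10⁻⁸ × 0.07567 × 9.834×10¹⁰.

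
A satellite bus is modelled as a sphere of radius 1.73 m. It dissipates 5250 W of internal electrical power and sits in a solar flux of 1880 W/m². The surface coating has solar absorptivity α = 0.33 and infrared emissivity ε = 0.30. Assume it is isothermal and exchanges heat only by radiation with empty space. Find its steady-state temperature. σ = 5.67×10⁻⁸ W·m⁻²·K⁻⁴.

T ≈ 363 K

At steady state, absorbed solar power + internal power = radiated power.
Absorbed: α·S·A_cross = 0.33·1880·9.402 = 5833 W (cross-section πr²).
Total input = 5833 + 5250 = 11080 W.
Radiated: εσ·A_surf·T⁴ with A_surf = 4πr² = 37.61 m².
T⁴ = 11080/(0.30·5.67×10⁻⁸·37.61) = 1.732×10¹⁰ K⁴.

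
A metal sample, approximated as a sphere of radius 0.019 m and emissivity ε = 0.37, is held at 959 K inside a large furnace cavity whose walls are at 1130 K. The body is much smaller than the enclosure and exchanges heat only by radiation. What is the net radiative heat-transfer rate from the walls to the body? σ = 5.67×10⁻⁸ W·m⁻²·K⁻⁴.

For a small grey body in a large enclosure: P_net = εσA(T_body⁴ − T_wall⁴).
A = 4πr² = 0.004536 m²; T_body⁴ − T_wall⁴ = 8.458×10¹¹ − 1.630×10¹² = -7.847×10¹¹ K⁴.
|P_net| = 0.37·5.67×10⁻⁸·0.004536·7.847×10¹¹.

P_net ≈ 74.7 W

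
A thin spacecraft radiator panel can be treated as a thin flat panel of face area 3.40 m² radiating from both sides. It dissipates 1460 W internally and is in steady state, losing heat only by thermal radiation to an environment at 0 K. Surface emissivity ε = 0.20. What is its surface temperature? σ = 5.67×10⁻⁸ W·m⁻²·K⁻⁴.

Steady state: internal power = radiated power, P = εσA T⁴.
Radiating area A = 2·3.40 = 6.800 m².
T⁴ = P/(εσA) = 1460/(0.20·5.67×10⁻⁸·6.800) = 1.893×10¹⁰ K⁴.
T = (1.893×10¹⁰)^(1/4).

T ≈ 371 K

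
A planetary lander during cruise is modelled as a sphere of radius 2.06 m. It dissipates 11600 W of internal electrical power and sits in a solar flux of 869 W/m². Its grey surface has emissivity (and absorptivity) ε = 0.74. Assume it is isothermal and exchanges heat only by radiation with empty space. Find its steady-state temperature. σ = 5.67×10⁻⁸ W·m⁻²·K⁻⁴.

T ≈ 308 K

At steady state, absorbed solar power + internal power = radiated power.
Absorbed: α·S·A_cross = 0.74·869·13.33 = 8573 W (cross-section πr²).
Total input = 8573 + 11600 = 20170 W.
Radiated: εσ·A_surf·T⁴ with A_surf = 4πr² = 53.33 m².
T⁴ = 20170/(0.74·5.67×10⁻⁸·53.33) = 9.016×10⁹ K⁴.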